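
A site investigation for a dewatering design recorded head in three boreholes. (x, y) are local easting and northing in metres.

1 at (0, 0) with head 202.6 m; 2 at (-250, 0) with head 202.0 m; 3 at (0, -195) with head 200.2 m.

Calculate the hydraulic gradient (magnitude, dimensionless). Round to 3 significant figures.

0.0125

∂h/∂x = (202.0 − 202.6) / (-250 − 0) = +0.002400
∂h/∂y = (200.2 − 202.6) / (-195 − 0) = +0.01231
|∇h| = √(0.002400² + 0.01231²) = 0.01254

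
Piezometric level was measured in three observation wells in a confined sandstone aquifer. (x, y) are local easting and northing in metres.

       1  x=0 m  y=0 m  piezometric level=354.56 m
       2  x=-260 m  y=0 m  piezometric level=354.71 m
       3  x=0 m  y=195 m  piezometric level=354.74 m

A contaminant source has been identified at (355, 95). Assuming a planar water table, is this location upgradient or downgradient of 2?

∂h/∂x = (354.71 − 354.56) / (-260 − 0) = -0.0005769
∂h/∂y = (354.74 − 354.56) / (195 − 0) = +0.0009231
Head at (355, 95) = 354.56 + (-0.0005769)·(355) + (+0.0009231)·(95) = 354.44 m.
That is lower than the 354.71 m at 2, so the point is downgradient.

downgradient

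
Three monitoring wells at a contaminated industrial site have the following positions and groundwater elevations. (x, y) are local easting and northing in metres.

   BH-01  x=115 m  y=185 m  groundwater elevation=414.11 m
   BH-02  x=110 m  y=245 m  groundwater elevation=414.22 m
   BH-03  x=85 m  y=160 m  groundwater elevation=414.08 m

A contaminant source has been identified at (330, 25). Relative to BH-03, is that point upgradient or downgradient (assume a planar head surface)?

Taking BH-01 as reference: BH-02−BH-01 = (-5, 60, +0.11); BH-03−BH-01 = (-30, -25, -0.03).
Solve a·Δx + b·Δy = Δh: det = (-5)·(-25) − (-30)·60 = 1925.
∂h/∂x = [(+0.11)·(-25) − (-0.03)·60] / 1925 = -0.0004935
∂h/∂y = [(-5)·(-0.03) − (-30)·(+0.11)] / 1925 = +0.001792
Head at (330, 25) = 414.11 + (-0.0004935)·(215) + (+0.001792)·(-160) = 413.72 m.
That is lower than the 414.08 m at BH-03, so the point is downgradient.

downgradient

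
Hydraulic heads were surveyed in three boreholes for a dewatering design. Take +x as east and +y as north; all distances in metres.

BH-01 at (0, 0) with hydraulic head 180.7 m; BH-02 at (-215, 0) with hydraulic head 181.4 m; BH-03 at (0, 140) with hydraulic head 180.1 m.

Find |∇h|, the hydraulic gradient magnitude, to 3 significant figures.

0.00538

∂h/∂x = (181.4 − 180.7) / (-215 − 0) = -0.003256
∂h/∂y = (180.1 − 180.7) / (140 − 0) = -0.004286
|∇h| = √(-0.003256² + -0.004286²) = 0.005383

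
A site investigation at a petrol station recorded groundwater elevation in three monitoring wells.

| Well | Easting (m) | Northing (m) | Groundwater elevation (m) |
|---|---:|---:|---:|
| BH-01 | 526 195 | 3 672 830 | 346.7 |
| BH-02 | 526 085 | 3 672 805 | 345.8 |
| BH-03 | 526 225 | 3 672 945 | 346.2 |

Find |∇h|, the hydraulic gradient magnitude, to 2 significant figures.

With h = a·x + b·y + c and BH-01 as origin, the differences give:
  (-110)·a + (-25)·b = -0.9
  30·a + 115·b = -0.5
Eliminate b (×115 and ×(-25), subtract): -11900·a = -116.00 → a = ∂h/∂x = +0.009748
Back-substitute: b = ∂h/∂y = -0.006891.
|∇h| = √(0.009748² + -0.006891²) = 0.01194

0.012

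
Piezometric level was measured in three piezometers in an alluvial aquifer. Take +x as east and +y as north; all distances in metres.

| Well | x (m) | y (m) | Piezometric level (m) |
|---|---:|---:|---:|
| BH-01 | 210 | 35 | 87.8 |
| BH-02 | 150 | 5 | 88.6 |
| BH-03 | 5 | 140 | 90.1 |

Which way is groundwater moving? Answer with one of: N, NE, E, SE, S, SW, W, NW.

E

Taking BH-01 as reference: BH-02−BH-01 = (-60, -30, +0.8); BH-03−BH-01 = (-205, 105, +2.3).
Solve a·Δx + b·Δy = Δh: det = (-60)·105 − (-205)·(-30) = -12450.
∂h/∂x = [(+0.8)·105 − (+2.3)·(-30)] / -12450 = -0.01229
∂h/∂y = [(-60)·(+2.3) − (-205)·(+0.8)] / -12450 = -0.002088
Flow = −∇h = (+0.01229 east, +0.002088 north), which points east.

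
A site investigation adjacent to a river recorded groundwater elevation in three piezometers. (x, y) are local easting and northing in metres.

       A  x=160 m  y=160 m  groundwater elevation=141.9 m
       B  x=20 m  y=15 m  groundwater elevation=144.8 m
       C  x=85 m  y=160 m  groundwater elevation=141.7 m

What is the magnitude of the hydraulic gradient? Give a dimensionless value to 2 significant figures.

0.023

Three-point gradient (reference A): Δ to B = (-140, -145, +2.9), Δ to C = (-75, 0, -0.2).
∂h/∂x = +0.002667, ∂h/∂y = -0.02257 (det = -10875).
|∇h| = √(0.002667² + -0.02257²) = 0.02273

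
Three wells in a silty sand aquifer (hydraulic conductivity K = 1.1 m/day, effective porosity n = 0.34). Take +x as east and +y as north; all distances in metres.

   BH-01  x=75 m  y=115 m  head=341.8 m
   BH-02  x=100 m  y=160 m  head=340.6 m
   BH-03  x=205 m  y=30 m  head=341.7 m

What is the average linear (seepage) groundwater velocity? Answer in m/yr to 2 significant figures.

28 m/yr

Three-point gradient (reference BH-01): Δ to BH-02 = (25, 45, -1.2), Δ to BH-03 = (130, -85, -0.1).
∂h/∂x = -0.01335, ∂h/∂y = -0.01925 (det = -7975).
|∇h| = √(-0.01335² + -0.01925²) = 0.02343
Seepage velocity v = K·i/n = 1.1 × 0.02343 / 0.34 = 0.0758 m/day = 27.69 m/yr.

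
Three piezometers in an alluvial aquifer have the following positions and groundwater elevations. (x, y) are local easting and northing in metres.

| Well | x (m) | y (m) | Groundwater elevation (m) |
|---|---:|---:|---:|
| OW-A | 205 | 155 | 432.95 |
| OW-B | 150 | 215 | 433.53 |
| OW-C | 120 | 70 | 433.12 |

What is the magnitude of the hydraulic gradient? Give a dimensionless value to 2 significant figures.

0.0073

Taking OW-A as reference: OW-B−OW-A = (-55, 60, +0.58); OW-C−OW-A = (-85, -85, +0.17).
Determinant of the coordinate differences = (-55)·(-85) − (-85)·60 = 9775.
∂h/∂x = [(+0.58)·(-85) − (+0.17)·60] / 9775 = -0.006087
∂h/∂y = [(-55)·(+0.17) − (-85)·(+0.58)] / 9775 = +0.004087
|∇h| = √(-0.006087² + 0.004087²) = 0.007332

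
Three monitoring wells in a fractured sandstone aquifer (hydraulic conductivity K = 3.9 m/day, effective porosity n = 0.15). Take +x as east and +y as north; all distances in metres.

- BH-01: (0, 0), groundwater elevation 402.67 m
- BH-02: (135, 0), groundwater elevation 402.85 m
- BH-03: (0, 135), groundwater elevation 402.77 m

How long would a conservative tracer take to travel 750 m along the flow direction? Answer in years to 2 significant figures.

∂h/∂x = (402.85 − 402.67) / (135 − 0) = +0.001333
∂h/∂y = (402.77 − 402.67) / (135 − 0) = +0.0007407
|∇h| = √(0.001333² + 0.0007407²) = 0.001525
Seepage velocity v = K·i/n = 3.9 × 0.001525 / 0.15 = 0.03965 m/day.
t = 750 / 0.03965 = 1.892e+04 days = 51.8 years.

52 years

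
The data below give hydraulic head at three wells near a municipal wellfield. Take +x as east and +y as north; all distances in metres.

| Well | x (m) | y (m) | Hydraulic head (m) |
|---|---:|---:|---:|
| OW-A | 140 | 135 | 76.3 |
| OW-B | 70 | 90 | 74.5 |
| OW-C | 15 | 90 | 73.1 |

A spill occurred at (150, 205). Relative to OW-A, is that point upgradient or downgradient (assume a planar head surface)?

upgradient

Taking OW-A as reference: OW-B−OW-A = (-70, -45, -1.8); OW-C−OW-A = (-125, -45, -3.2).
Determinant of the coordinate differences = (-70)·(-45) − (-125)·(-45) = -2475.
∂h/∂x = [(-1.8)·(-45) − (-3.2)·(-45)] / -2475 = +0.02545
∂h/∂y = [(-70)·(-3.2) − (-125)·(-1.8)] / -2475 = +0.0004040
Head at (150, 205) = 76.3 + (+0.02545)·(10) + (+0.0004040)·(70) = 76.58 m.
That is higher than the 76.3 m at OW-A, so the point is upgradient.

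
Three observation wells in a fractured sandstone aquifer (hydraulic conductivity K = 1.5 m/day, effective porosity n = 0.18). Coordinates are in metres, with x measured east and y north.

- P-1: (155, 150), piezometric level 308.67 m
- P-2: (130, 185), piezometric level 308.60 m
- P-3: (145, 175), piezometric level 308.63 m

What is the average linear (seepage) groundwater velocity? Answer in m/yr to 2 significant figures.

Three-point gradient (reference P-1): Δ to P-2 = (-25, 35, -0.07), Δ to P-3 = (-10, 25, -0.04).
∂h/∂x = +0.001273, ∂h/∂y = -0.001091 (det = -275).
|∇h| = √(0.001273² + -0.001091²) = 0.001677
Seepage velocity v = K·i/n = 1.5 × 0.001677 / 0.18 = 0.01398 m/day = 5.106 m/yr.

5.1 m/yr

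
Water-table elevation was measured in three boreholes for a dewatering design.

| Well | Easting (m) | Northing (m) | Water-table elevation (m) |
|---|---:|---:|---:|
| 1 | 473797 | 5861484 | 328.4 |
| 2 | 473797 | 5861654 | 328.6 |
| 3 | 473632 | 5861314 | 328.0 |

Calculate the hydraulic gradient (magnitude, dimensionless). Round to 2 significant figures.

With h = a·x + b·y + c and 1 as origin, the differences give:
  0·a + 170·b = +0.2
  (-165)·a + (-170)·b = -0.4
Eliminate b (×(-170) and ×170, subtract): 28050·a = 34.00 → a = ∂h/∂x = +0.001212
Back-substitute: b = ∂h/∂y = +0.001176.
|∇h| = √(0.001212² + 0.001176²) = 0.001689

0.0017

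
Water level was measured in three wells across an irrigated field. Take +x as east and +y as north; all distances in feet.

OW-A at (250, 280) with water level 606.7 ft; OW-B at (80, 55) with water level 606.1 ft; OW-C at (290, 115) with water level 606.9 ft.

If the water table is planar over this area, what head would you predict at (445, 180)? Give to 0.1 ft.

607.5 ft

Taking OW-A as reference: OW-B−OW-A = (-170, -225, -0.6); OW-C−OW-A = (40, -165, +0.2).
Determinant of the coordinate differences = (-170)·(-165) − 40·(-225) = 37050.
∂h/∂x = [(-0.6)·(-165) − (+0.2)·(-225)] / 37050 = +0.003887
∂h/∂y = [(-170)·(+0.2) − 40·(-0.6)] / 37050 = -0.0002699
h(445, 180) = 606.7 + (+0.003887)·(195) + (-0.0002699)·(-100) = 606.7 +0.758 +0.027 = 607.485 ft.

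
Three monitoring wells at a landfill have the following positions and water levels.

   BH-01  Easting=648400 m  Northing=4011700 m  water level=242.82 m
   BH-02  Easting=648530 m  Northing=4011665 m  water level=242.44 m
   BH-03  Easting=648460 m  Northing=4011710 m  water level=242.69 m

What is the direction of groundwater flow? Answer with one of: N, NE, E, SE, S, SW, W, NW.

With h = a·x + b·y + c and BH-01 as origin, the differences give:
  130·a + (-35)·b = -0.38
  60·a + 10·b = -0.13
Eliminate b (×10 and ×(-35), subtract): 3400·a = -8.350 → a = ∂h/∂x = -0.002456
Back-substitute: b = ∂h/∂y = +0.001735.
Flow = −∇h = (+0.002456 east, -0.001735 north), which points southeast.

SE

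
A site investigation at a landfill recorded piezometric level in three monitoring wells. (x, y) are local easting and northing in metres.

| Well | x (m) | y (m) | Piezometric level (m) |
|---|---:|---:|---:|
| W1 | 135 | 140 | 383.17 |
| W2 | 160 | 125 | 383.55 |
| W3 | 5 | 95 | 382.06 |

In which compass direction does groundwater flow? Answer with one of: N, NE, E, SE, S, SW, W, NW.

NW

Taking W1 as reference: W2−W1 = (25, -15, +0.38); W3−W1 = (-130, -45, -1.11).
Solve a·Δx + b·Δy = Δh: det = 25·(-45) − (-130)·(-15) = -3075.
∂h/∂x = [(+0.38)·(-45) − (-1.11)·(-15)] / -3075 = +0.01098
∂h/∂y = [25·(-1.11) − (-130)·(+0.38)] / -3075 = -0.007041
Flow = −∇h = (-0.01098 east, +0.007041 north), which points northwest.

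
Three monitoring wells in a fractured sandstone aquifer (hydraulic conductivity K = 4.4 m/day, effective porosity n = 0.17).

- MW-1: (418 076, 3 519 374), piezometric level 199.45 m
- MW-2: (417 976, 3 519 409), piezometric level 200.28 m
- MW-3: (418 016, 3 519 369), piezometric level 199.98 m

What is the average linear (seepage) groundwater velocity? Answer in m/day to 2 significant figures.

0.23 m/day

Differences from MW-1: to MW-2 (Δx, Δy, Δh) = (-100, 35, +0.83); to MW-3 = (-60, -5, +0.53).
Determinant of the coordinate differences = (-100)·(-5) − (-60)·35 = 2600.
∂h/∂x = [(+0.83)·(-5) − (+0.53)·35] / 2600 = -0.008731
∂h/∂y = [(-100)·(+0.53) − (-60)·(+0.83)] / 2600 = -0.001231
|∇h| = √(-0.008731² + -0.001231²) = 0.008817
Seepage velocity v = K·i/n = 4.4 × 0.008817 / 0.17 = 0.2282 m/day.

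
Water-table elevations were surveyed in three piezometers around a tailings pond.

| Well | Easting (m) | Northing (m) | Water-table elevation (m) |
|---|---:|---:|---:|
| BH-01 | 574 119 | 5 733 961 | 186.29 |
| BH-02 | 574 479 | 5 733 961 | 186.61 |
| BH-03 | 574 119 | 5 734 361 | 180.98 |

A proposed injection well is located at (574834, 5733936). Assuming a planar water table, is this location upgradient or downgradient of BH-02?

∂h/∂x = (186.61 − 186.29) / (574479 − 574119) = +0.0008889
∂h/∂y = (180.98 − 186.29) / (5734361 − 5733961) = -0.01328
Head at (574834, 5733936) = 186.29 + (+0.0008889)·(715) + (-0.01328)·(-25) = 187.26 m.
That is higher than the 186.61 m at BH-02, so the point is upgradient.

upgradient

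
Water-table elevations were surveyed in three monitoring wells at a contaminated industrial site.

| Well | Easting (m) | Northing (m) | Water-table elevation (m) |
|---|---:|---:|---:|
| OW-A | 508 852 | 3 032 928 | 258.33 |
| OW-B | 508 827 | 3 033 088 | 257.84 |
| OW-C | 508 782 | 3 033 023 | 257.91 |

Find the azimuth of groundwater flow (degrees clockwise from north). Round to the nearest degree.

Three-point gradient (reference OW-A): Δ to OW-B = (-25, 160, -0.49), Δ to OW-C = (-70, 95, -0.42).
∂h/∂x = +0.002340, ∂h/∂y = -0.002697 (det = 8825).
Flow direction (−∇h) has components (-0.002340 E, +0.002697 N).
Azimuth = atan2(E, N) = atan2(-0.002340, +0.002697) = 319.1° ≈ 319°.

319°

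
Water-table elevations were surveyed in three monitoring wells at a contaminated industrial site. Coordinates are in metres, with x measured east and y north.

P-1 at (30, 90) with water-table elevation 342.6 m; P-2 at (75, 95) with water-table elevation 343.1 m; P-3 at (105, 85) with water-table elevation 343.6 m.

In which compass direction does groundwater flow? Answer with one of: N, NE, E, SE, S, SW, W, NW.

NW

With h = a·x + b·y + c and P-1 as origin, the differences give:
  45·a + 5·b = +0.5
  75·a + (-5)·b = +1.0
Eliminate b (×(-5) and ×5, subtract): -600·a = -7.50 → a = ∂h/∂x = +0.01250
Back-substitute: b = ∂h/∂y = -0.01250.
Flow = −∇h = (-0.01250 east, +0.01250 north), which points northwest.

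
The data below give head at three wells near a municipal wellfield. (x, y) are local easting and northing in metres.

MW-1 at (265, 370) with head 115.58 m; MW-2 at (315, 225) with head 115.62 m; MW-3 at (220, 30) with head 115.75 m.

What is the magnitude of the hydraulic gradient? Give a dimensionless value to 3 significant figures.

0.000642

Taking MW-1 as reference: MW-2−MW-1 = (50, -145, +0.04); MW-3−MW-1 = (-45, -340, +0.17).
Determinant of the coordinate differences = 50·(-340) − (-45)·(-145) = -23525.
∂h/∂x = [(+0.04)·(-340) − (+0.17)·(-145)] / -23525 = -0.0004697
∂h/∂y = [50·(+0.17) − (-45)·(+0.04)] / -23525 = -0.0004378
|∇h| = √(-0.0004697² + -0.0004378²) = 0.0006421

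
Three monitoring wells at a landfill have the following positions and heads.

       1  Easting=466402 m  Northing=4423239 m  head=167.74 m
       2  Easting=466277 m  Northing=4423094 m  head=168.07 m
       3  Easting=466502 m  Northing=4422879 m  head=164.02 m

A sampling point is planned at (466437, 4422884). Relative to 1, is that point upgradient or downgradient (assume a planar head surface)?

downgradient

With h = a·x + b·y + c and 1 as origin, the differences give:
  (-125)·a + (-145)·b = +0.33
  100·a + (-360)·b = -3.72
Eliminate b (×(-360) and ×(-145), subtract): 59500·a = -658.200 → a = ∂h/∂x = -0.01106
Back-substitute: b = ∂h/∂y = +0.007261.
Head at (466437, 4422884) = 167.74 + (-0.01106)·(35) + (+0.007261)·(-355) = 164.78 m.
That is lower than the 167.74 m at 1, so the point is downgradient.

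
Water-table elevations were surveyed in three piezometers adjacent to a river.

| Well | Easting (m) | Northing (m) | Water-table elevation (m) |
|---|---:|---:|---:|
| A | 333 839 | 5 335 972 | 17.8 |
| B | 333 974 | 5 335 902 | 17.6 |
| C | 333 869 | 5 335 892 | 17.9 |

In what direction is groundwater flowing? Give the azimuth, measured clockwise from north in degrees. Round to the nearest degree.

With h = a·x + b·y + c and A as origin, the differences give:
  135·a + (-70)·b = -0.2
  30·a + (-80)·b = +0.1
Eliminate b (×(-80) and ×(-70), subtract): -8700·a = 23.00 → a = ∂h/∂x = -0.002644
Back-substitute: b = ∂h/∂y = -0.002241.
Flow direction (−∇h) has components (+0.002644 E, +0.002241 N).
Azimuth = atan2(E, N) = atan2(+0.002644, +0.002241) = 49.7° ≈ 050°.

050°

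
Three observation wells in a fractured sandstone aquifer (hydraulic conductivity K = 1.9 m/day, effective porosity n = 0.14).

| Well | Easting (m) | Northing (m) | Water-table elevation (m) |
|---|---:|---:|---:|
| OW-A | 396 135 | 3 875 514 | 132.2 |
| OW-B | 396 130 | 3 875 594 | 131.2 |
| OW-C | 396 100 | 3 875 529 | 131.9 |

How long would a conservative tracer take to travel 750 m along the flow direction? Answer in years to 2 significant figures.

12 years

Taking OW-A as reference: OW-B−OW-A = (-5, 80, -1.0); OW-C−OW-A = (-35, 15, -0.3).
Solve a·Δx + b·Δy = Δh: det = (-5)·15 − (-35)·80 = 2725.
∂h/∂x = [(-1.0)·15 − (-0.3)·80] / 2725 = +0.003303
∂h/∂y = [(-5)·(-0.3) − (-35)·(-1.0)] / 2725 = -0.01229
|∇h| = √(0.003303² + -0.01229²) = 0.01273
Seepage velocity v = K·i/n = 1.9 × 0.01273 / 0.14 = 0.1728 m/day.
t = 750 / 0.1728 = 4340 days = 11.9 years.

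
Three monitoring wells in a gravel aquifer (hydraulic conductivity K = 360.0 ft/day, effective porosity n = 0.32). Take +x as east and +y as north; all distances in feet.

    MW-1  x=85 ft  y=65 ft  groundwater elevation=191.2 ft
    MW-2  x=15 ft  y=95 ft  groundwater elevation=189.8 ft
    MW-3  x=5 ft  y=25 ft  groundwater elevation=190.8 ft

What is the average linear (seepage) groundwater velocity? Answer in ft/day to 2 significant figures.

With h = a·x + b·y + c and MW-1 as origin, the differences give:
  (-70)·a + 30·b = -1.4
  (-80)·a + (-40)·b = -0.4
Eliminate b (×(-40) and ×30, subtract): 5200·a = 68.00 → a = ∂h/∂x = +0.01308
Back-substitute: b = ∂h/∂y = -0.01615.
|∇h| = √(0.01308² + -0.01615²) = 0.02078
Seepage velocity v = K·i/n = 360.0 × 0.02078 / 0.32 = 23.38 ft/day.

23 ft/day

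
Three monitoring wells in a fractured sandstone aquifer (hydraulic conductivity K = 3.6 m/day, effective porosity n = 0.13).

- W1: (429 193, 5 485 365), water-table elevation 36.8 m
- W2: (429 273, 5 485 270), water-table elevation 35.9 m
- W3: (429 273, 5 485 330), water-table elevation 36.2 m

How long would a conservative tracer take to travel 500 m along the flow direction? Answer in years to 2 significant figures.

With h = a·x + b·y + c and W1 as origin, the differences give:
  80·a + (-95)·b = -0.9
  80·a + (-35)·b = -0.6
Eliminate b (×(-35) and ×(-95), subtract): 4800·a = -25.50 → a = ∂h/∂x = -0.005312
Back-substitute: b = ∂h/∂y = +0.005000.
|∇h| = √(-0.005312² + 0.005000²) = 0.007295
Seepage velocity v = K·i/n = 3.6 × 0.007295 / 0.13 = 0.202 m/day.
t = 500 / 0.202 = 2475 days = 6.78 years.

6.8 years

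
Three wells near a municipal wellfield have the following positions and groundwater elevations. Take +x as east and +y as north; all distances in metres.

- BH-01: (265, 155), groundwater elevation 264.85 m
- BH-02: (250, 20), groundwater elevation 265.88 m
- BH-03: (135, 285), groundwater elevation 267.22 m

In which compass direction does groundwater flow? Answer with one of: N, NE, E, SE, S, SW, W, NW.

Differences from BH-01: to BH-02 (Δx, Δy, Δh) = (-15, -135, +1.03); to BH-03 = (-130, 130, +2.37).
Determinant of the coordinate differences = (-15)·130 − (-130)·(-135) = -19500.
∂h/∂x = [(+1.03)·130 − (+2.37)·(-135)] / -19500 = -0.02327
∂h/∂y = [(-15)·(+2.37) − (-130)·(+1.03)] / -19500 = -0.005044
Flow = −∇h = (+0.02327 east, +0.005044 north), which points east.

E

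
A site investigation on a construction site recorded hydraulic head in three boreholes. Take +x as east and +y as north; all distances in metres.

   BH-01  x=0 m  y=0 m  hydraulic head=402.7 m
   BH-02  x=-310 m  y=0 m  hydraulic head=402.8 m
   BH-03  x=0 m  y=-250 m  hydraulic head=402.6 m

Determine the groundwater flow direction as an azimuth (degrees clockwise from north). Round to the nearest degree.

141°

∂h/∂x = (402.8 − 402.7) / (-310 − 0) = -0.0003226
∂h/∂y = (402.6 − 402.7) / (-250 − 0) = +0.0004000
Flow direction (−∇h) has components (+0.0003226 E, -0.0004000 N).
Azimuth = atan2(E, N) = atan2(+0.0003226, -0.0004000) = 141.1° ≈ 141°.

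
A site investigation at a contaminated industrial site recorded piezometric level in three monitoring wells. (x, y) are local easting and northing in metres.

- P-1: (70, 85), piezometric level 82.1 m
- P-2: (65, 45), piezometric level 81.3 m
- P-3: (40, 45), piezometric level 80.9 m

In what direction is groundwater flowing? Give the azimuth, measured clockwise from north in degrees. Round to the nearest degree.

Differences from P-1: to P-2 (Δx, Δy, Δh) = (-5, -40, -0.8); to P-3 = (-30, -40, -1.2).
Determinant of the coordinate differences = (-5)·(-40) − (-30)·(-40) = -1000.
∂h/∂x = [(-0.8)·(-40) − (-1.2)·(-40)] / -1000 = +0.01600
∂h/∂y = [(-5)·(-1.2) − (-30)·(-0.8)] / -1000 = +0.01800
Flow direction (−∇h) has components (-0.01600 E, -0.01800 N).
Azimuth = atan2(E, N) = atan2(-0.01600, -0.01800) = 221.6° ≈ 222°.

222°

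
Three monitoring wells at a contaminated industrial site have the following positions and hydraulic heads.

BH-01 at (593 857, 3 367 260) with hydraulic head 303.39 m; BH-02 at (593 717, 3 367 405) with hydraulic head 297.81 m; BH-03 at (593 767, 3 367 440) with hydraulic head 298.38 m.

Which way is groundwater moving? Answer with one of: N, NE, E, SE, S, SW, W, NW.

NW

With h = a·x + b·y + c and BH-01 as origin, the differences give:
  (-140)·a + 145·b = -5.58
  (-90)·a + 180·b = -5.01
Eliminate b (×180 and ×145, subtract): -12150·a = -277.950 → a = ∂h/∂x = +0.02288
Back-substitute: b = ∂h/∂y = -0.01640.
Flow = −∇h = (-0.02288 east, +0.01640 north), which points northwest.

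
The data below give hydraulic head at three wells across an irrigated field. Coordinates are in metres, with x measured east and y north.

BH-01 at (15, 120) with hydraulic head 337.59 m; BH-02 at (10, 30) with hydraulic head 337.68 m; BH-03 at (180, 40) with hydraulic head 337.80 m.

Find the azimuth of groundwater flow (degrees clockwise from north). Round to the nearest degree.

324°

Differences from BH-01: to BH-02 (Δx, Δy, Δh) = (-5, -90, +0.09); to BH-03 = (165, -80, +0.21).
Solve a·Δx + b·Δy = Δh: det = (-5)·(-80) − 165·(-90) = 15250.
∂h/∂x = [(+0.09)·(-80) − (+0.21)·(-90)] / 15250 = +0.0007672
∂h/∂y = [(-5)·(+0.21) − 165·(+0.09)] / 15250 = -0.001043
Flow direction (−∇h) has components (-0.0007672 E, +0.001043 N).
Azimuth = atan2(E, N) = atan2(-0.0007672, +0.001043) = 323.7° ≈ 324°.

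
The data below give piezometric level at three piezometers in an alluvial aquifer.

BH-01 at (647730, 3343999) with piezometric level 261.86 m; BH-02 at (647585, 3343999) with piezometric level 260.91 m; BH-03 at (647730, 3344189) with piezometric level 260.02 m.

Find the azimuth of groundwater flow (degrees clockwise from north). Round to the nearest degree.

∂h/∂x = (260.91 − 261.86) / (647585 − 647730) = +0.006552
∂h/∂y = (260.02 − 261.86) / (3344189 − 3343999) = -0.009684
Flow direction (−∇h) has components (-0.006552 E, +0.009684 N).
Azimuth = atan2(E, N) = atan2(-0.006552, +0.009684) = 325.9° ≈ 326°.

326°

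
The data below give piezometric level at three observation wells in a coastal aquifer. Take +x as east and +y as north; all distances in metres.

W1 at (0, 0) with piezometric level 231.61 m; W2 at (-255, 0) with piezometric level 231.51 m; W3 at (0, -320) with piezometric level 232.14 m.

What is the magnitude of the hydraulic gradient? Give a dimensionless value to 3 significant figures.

0.00170

∂h/∂x = (231.51 − 231.61) / (-255 − 0) = +0.0003922
∂h/∂y = (232.14 − 231.61) / (-320 − 0) = -0.001656
|∇h| = √(0.0003922² + -0.001656²) = 0.001702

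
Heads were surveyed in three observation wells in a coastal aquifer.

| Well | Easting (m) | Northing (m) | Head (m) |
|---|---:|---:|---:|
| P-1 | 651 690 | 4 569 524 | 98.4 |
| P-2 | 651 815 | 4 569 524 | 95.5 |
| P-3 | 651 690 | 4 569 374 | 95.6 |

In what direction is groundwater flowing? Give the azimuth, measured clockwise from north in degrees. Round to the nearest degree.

129°

∂h/∂x = (95.5 − 98.4) / (651815 − 651690) = -0.02320
∂h/∂y = (95.6 − 98.4) / (4569374 − 4569524) = +0.01867
Flow direction (−∇h) has components (+0.02320 E, -0.01867 N).
Azimuth = atan2(E, N) = atan2(+0.02320, -0.01867) = 128.8° ≈ 129°.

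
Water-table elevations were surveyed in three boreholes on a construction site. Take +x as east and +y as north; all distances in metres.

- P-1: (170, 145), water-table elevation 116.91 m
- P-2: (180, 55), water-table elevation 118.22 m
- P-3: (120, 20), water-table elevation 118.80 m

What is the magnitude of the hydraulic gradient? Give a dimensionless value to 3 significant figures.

0.0147

With h = a·x + b·y + c and P-1 as origin, the differences give:
  10·a + (-90)·b = +1.31
  (-50)·a + (-125)·b = +1.89
Eliminate b (×(-125) and ×(-90), subtract): -5750·a = 6.350 → a = ∂h/∂x = -0.001104
Back-substitute: b = ∂h/∂y = -0.01468.
|∇h| = √(-0.001104² + -0.01468²) = 0.01472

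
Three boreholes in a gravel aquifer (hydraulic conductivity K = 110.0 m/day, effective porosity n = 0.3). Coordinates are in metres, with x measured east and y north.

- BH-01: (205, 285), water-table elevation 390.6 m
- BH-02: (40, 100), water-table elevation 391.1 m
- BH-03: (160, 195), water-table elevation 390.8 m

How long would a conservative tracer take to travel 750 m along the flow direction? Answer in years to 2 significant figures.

Taking BH-01 as reference: BH-02−BH-01 = (-165, -185, +0.5); BH-03−BH-01 = (-45, -90, +0.2).
Determinant of the coordinate differences = (-165)·(-90) − (-45)·(-185) = 6525.
∂h/∂x = [(+0.5)·(-90) − (+0.2)·(-185)] / 6525 = -0.001226
∂h/∂y = [(-165)·(+0.2) − (-45)·(+0.5)] / 6525 = -0.001609
|∇h| = √(-0.001226² + -0.001609²) = 0.002023
Seepage velocity v = K·i/n = 110.0 × 0.002023 / 0.3 = 0.7418 m/day.
t = 750 / 0.7418 = 1011 days = 2.77 years.

2.8 years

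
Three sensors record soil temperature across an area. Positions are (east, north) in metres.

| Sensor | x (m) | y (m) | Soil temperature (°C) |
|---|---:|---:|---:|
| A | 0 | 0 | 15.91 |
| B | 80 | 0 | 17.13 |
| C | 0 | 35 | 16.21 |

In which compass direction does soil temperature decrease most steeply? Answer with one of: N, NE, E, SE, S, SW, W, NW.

SW

∂T/∂x = (17.13 − 15.91) / (80 − 0) = +0.01525
∂T/∂y = (16.21 − 15.91) / (35 − 0) = +0.008571
Steepest decrease is along −∇f = (-0.01525 E, -0.008571 N) → southwest.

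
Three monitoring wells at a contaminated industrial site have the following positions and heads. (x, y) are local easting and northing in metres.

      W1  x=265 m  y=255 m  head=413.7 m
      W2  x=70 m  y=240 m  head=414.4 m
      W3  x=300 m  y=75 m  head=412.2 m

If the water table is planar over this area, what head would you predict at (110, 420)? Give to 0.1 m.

Taking W1 as reference: W2−W1 = (-195, -15, +0.7); W3−W1 = (35, -180, -1.5).
Solve a·Δx + b·Δy = Δh: det = (-195)·(-180) − 35·(-15) = 35625.
∂h/∂x = [(+0.7)·(-180) − (-1.5)·(-15)] / 35625 = -0.004168
∂h/∂y = [(-195)·(-1.5) − 35·(+0.7)] / 35625 = +0.007523
h(110, 420) = 413.7 + (-0.004168)·(-155) + (+0.007523)·(165) = 413.7 +0.646 +1.241 = 415.587 m.

415.6 m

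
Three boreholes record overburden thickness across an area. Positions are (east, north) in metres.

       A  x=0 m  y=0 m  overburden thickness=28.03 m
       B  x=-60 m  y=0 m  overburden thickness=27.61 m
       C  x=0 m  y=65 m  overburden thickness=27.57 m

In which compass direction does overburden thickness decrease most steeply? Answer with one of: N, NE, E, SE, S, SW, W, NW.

∂d/∂x = (27.61 − 28.03) / (-60 − 0) = +0.007000
∂d/∂y = (27.57 − 28.03) / (65 − 0) = -0.007077
Steepest decrease is along −∇f = (-0.007000 E, +0.007077 N) → northwest.

NW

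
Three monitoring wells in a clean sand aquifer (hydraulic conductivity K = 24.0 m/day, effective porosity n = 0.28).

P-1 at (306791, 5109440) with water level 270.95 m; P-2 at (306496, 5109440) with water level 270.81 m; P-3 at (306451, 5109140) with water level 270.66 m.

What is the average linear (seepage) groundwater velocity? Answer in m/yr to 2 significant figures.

Differences from P-1: to P-2 (Δx, Δy, Δh) = (-295, 0, -0.14); to P-3 = (-340, -300, -0.29).
Solve a·Δx + b·Δy = Δh: det = (-295)·(-300) − (-340)·0 = 88500.
∂h/∂x = [(-0.14)·(-300) − (-0.29)·0] / 88500 = +0.0004746
∂h/∂y = [(-295)·(-0.29) − (-340)·(-0.14)] / 88500 = +0.0004288
|∇h| = √(0.0004746² + 0.0004288²) = 0.0006396
Seepage velocity v = K·i/n = 24.0 × 0.0006396 / 0.28 = 0.05482 m/day = 20.02 m/yr.

20 m/yr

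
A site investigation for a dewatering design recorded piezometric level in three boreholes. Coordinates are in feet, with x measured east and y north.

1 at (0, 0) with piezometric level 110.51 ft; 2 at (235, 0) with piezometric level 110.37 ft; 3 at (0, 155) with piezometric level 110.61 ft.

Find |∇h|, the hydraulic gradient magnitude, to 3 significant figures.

0.000878

∂h/∂x = (110.37 − 110.51) / (235 − 0) = -0.0005957
∂h/∂y = (110.61 − 110.51) / (155 − 0) = +0.0006452
|∇h| = √(-0.0005957² + 0.0006452²) = 0.0008781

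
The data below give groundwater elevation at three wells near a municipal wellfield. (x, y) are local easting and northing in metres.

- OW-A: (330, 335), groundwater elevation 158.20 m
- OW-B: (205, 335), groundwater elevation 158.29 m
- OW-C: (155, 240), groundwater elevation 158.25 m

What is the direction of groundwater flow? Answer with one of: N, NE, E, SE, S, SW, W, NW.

With h = a·x + b·y + c and OW-A as origin, the differences give:
  (-125)·a + 0·b = +0.09
  (-175)·a + (-95)·b = +0.05
Eliminate b (×(-95) and ×0, subtract): 11875·a = -8.550 → a = ∂h/∂x = -0.0007200
Back-substitute: b = ∂h/∂y = +0.0008000.
Flow = −∇h = (+0.0007200 east, -0.0008000 north), which points southeast.

SE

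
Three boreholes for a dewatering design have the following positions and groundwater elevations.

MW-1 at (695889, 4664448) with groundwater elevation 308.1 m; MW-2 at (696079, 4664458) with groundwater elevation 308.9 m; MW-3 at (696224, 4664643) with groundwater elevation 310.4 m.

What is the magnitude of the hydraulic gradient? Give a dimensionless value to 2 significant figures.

Taking MW-1 as reference: MW-2−MW-1 = (190, 10, +0.8); MW-3−MW-1 = (335, 195, +2.3).
Determinant of the coordinate differences = 190·195 − 335·10 = 33700.
∂h/∂x = [(+0.8)·195 − (+2.3)·10] / 33700 = +0.003947
∂h/∂y = [190·(+2.3) − 335·(+0.8)] / 33700 = +0.005015
|∇h| = √(0.003947² + 0.005015²) = 0.006382

0.0064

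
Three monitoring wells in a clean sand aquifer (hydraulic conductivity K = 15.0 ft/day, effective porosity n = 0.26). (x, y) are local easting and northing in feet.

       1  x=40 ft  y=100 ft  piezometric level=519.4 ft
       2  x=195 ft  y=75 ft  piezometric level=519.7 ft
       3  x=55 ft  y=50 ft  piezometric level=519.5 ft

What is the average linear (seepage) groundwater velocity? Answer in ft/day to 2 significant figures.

0.13 ft/day

With h = a·x + b·y + c and 1 as origin, the differences give:
  155·a + (-25)·b = +0.3
  15·a + (-50)·b = +0.1
Eliminate b (×(-50) and ×(-25), subtract): -7375·a = -12.50 → a = ∂h/∂x = +0.001695
Back-substitute: b = ∂h/∂y = -0.001492.
|∇h| = √(0.001695² + -0.001492²) = 0.002258
Seepage velocity v = K·i/n = 15.0 × 0.002258 / 0.26 = 0.1303 ft/day.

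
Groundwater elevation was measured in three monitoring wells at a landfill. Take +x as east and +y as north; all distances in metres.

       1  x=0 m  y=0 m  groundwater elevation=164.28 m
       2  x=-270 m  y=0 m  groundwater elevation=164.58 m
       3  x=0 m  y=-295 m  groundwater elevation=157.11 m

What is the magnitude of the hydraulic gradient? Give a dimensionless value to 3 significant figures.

0.0243

∂h/∂x = (164.58 − 164.28) / (-270 − 0) = -0.001111
∂h/∂y = (157.11 − 164.28) / (-295 − 0) = +0.02431
|∇h| = √(-0.001111² + 0.02431²) = 0.02434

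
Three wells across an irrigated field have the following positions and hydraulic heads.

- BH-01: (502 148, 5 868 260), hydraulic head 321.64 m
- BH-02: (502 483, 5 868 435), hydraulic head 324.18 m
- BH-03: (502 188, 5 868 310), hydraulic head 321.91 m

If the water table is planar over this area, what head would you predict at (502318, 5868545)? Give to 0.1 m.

322.7 m

Differences from BH-01: to BH-02 (Δx, Δy, Δh) = (335, 175, +2.54); to BH-03 = (40, 50, +0.27).
Determinant of the coordinate differences = 335·50 − 40·175 = 9750.
∂h/∂x = [(+2.54)·50 − (+0.27)·175] / 9750 = +0.008179
∂h/∂y = [335·(+0.27) − 40·(+2.54)] / 9750 = -0.001144
h(502318, 5868545) = 321.64 + (+0.008179)·(170) + (-0.001144)·(285) = 321.64 +1.391 -0.326 = 322.705 m.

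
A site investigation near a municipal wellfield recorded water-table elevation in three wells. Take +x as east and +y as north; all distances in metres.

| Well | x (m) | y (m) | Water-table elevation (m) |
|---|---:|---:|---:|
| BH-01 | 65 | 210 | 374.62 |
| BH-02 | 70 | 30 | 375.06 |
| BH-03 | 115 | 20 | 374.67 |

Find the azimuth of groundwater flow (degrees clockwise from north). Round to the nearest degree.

074°

Taking BH-01 as reference: BH-02−BH-01 = (5, -180, +0.44); BH-03−BH-01 = (50, -190, +0.05).
Determinant of the coordinate differences = 5·(-190) − 50·(-180) = 8050.
∂h/∂x = [(+0.44)·(-190) − (+0.05)·(-180)] / 8050 = -0.009267
∂h/∂y = [5·(+0.05) − 50·(+0.44)] / 8050 = -0.002702
Flow direction (−∇h) has components (+0.009267 E, +0.002702 N).
Azimuth = atan2(E, N) = atan2(+0.009267, +0.002702) = 73.7° ≈ 074°.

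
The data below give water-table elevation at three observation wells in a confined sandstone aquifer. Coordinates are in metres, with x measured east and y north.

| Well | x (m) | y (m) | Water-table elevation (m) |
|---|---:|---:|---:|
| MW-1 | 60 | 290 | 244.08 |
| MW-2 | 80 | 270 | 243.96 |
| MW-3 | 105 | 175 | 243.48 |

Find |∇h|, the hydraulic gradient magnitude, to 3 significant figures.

Taking MW-1 as reference: MW-2−MW-1 = (20, -20, -0.12); MW-3−MW-1 = (45, -115, -0.60).
Determinant of the coordinate differences = 20·(-115) − 45·(-20) = -1400.
∂h/∂x = [(-0.12)·(-115) − (-0.60)·(-20)] / -1400 = -0.001286
∂h/∂y = [20·(-0.60) − 45·(-0.12)] / -1400 = +0.004714
|∇h| = √(-0.001286² + 0.004714²) = 0.004886

0.00489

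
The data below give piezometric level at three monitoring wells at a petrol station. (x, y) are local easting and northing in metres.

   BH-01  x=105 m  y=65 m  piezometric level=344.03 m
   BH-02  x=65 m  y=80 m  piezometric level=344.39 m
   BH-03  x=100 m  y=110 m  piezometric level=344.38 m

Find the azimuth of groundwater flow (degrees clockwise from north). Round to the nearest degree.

138°

Three-point gradient (reference BH-01): Δ to BH-02 = (-40, 15, +0.36), Δ to BH-03 = (-5, 45, +0.35).
∂h/∂x = -0.006348, ∂h/∂y = +0.007072 (det = -1725).
Flow direction (−∇h) has components (+0.006348 E, -0.007072 N).
Azimuth = atan2(E, N) = atan2(+0.006348, -0.007072) = 138.1° ≈ 138°.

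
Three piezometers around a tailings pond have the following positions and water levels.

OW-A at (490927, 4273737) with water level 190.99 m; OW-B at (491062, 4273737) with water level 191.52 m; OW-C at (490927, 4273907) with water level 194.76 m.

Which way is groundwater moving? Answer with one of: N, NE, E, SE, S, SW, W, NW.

S

∂h/∂x = (191.52 − 190.99) / (491062 − 490927) = +0.003926
∂h/∂y = (194.76 − 190.99) / (4273907 − 4273737) = +0.02218
Flow = −∇h = (-0.003926 east, -0.02218 north), which points south.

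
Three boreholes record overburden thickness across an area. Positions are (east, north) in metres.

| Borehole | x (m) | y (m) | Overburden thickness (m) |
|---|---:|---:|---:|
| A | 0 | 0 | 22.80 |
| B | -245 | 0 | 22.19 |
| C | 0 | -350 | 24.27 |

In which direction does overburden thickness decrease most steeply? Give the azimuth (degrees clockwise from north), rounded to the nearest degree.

329°

∂d/∂x = (22.19 − 22.80) / (-245 − 0) = +0.002490
∂d/∂y = (24.27 − 22.80) / (-350 − 0) = -0.004200
Steepest decrease is along −∇f: components (-0.002490 E, +0.004200 N).
Azimuth = atan2(-0.002490, +0.004200) = 329.3° ≈ 329°.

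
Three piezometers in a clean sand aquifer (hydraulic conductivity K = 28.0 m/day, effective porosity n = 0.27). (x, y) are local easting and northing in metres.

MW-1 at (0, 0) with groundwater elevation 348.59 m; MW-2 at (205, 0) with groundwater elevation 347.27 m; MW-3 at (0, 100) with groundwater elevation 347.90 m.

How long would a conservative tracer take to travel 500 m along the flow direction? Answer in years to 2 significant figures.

∂h/∂x = (347.27 − 348.59) / (205 − 0) = -0.006439
∂h/∂y = (347.90 − 348.59) / (100 − 0) = -0.006900
|∇h| = √(-0.006439² + -0.006900²) = 0.009438
Seepage velocity v = K·i/n = 28.0 × 0.009438 / 0.27 = 0.9788 m/day.
t = 500 / 0.9788 = 510.8 days = 1.4 years.

1.4 years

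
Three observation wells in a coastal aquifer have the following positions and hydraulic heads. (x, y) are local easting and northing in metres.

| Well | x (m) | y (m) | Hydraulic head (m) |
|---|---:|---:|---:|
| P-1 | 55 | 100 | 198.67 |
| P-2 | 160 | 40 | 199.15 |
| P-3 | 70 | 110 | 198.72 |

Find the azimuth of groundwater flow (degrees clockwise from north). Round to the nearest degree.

With h = a·x + b·y + c and P-1 as origin, the differences give:
  105·a + (-60)·b = +0.48
  15·a + 10·b = +0.05
Eliminate b (×10 and ×(-60), subtract): 1950·a = 7.800 → a = ∂h/∂x = +0.004000
Back-substitute: b = ∂h/∂y = -0.0010000.
Flow direction (−∇h) has components (-0.004000 E, +0.0010000 N).
Azimuth = atan2(E, N) = atan2(-0.004000, +0.0010000) = 284.0° ≈ 284°.

284°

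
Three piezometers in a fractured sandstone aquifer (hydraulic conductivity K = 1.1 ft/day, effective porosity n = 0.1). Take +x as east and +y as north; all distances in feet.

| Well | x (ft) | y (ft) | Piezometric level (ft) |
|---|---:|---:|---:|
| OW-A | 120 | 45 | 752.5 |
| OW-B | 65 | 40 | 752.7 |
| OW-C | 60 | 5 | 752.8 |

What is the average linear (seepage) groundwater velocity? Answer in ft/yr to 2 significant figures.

17 ft/yr

With h = a·x + b·y + c and OW-A as origin, the differences give:
  (-55)·a + (-5)·b = +0.2
  (-60)·a + (-40)·b = +0.3
Eliminate b (×(-40) and ×(-5), subtract): 1900·a = -6.50 → a = ∂h/∂x = -0.003421
Back-substitute: b = ∂h/∂y = -0.002368.
|∇h| = √(-0.003421² + -0.002368²) = 0.004161
Seepage velocity v = K·i/n = 1.1 × 0.004161 / 0.1 = 0.04577 ft/day = 16.72 ft/yr.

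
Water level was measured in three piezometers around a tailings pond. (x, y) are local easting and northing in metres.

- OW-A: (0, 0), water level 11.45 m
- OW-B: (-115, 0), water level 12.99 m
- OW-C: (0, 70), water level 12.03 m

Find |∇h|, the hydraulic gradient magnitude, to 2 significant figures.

∂h/∂x = (12.99 − 11.45) / (-115 − 0) = -0.01339
∂h/∂y = (12.03 − 11.45) / (70 − 0) = +0.008286
|∇h| = √(-0.01339² + 0.008286²) = 0.01575

0.016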